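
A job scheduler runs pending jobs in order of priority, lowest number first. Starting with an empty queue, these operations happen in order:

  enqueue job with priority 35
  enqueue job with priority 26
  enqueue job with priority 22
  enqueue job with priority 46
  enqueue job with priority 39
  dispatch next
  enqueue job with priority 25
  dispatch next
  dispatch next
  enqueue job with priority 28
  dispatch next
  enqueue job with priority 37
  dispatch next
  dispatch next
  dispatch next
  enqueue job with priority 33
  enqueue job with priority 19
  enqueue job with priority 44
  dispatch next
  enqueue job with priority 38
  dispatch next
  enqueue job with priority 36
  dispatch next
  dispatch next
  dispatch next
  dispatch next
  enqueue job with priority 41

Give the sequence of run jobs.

insert 35 → {35}
insert 26 → {26, 35}
insert 22 → {22, 26, 35}
insert 46 → {22, 26, 35, 46}
insert 39 → {22, 26, 35, 39, 46}
dispatch next → 22; now {26, 35, 39, 46}
insert 25 → {25, 26, 35, 39, 46}
dispatch next → 25; now {26, 35, 39, 46}
dispatch next → 26; now {35, 39, 46}
insert 28 → {28, 35, 39, 46}
dispatch next → 28; now {35, 39, 46}
insert 37 → {35, 37, 39, 46}
dispatch next → 35; now {37, 39, 46}
dispatch next → 37; now {39, 46}
dispatch next → 39; now {46}
insert 33 → {33, 46}
insert 19 → {19, 33, 46}
insert 44 → {19, 33, 44, 46}
dispatch next → 19; now {33, 44, 46}
insert 38 → {33, 38, 44, 46}
dispatch next → 33; now {38, 44, 46}
insert 36 → {36, 38, 44, 46}
dispatch next → 36; now {38, 44, 46}
dispatch next → 38; now {44, 46}
dispatch next → 44; now {46}
dispatch next → 46; now {}
insert 41 → {41}

[22, 25, 26, 28, 35, 37, 39, 19, 33, 36, 38, 44, 46]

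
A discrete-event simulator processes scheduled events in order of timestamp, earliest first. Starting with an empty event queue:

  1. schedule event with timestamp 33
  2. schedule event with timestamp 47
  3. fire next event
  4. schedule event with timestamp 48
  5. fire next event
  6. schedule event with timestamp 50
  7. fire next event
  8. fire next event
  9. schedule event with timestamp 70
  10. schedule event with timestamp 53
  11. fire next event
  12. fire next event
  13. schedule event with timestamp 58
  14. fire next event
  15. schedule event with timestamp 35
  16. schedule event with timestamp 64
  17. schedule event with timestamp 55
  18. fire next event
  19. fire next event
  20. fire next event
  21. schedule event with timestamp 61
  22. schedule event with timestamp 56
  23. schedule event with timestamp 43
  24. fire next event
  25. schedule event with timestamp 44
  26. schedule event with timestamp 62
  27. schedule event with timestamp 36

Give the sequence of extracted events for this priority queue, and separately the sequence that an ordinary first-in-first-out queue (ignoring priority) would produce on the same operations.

insert 33 → {33}
insert 47 → {33, 47}
fire next event → 33; now {47}
insert 48 → {47, 48}
fire next event → 47; now {48}
insert 50 → {48, 50}
fire next event → 48; now {50}
fire next event → 50; now {}
insert 70 → {70}
insert 53 → {53, 70}
fire next event → 53; now {70}
fire next event → 70; now {}
insert 58 → {58}
fire next event → 58; now {}
insert 35 → {35}
insert 64 → {35, 64}
insert 55 → {35, 55, 64}
fire next event → 35; now {55, 64}
fire next event → 55; now {64}
fire next event → 64; now {}
insert 61 → {61}
insert 56 → {56, 61}
insert 43 → {43, 56, 61}
fire next event → 43; now {56, 61}
insert 44 → {44, 56, 61}
insert 62 → {44, 56, 61, 62}
insert 36 → {36, 44, 56, 61, 62}

priority queue: [33, 47, 48, 50, 53, 70, 58, 35, 55, 64, 43]; FIFO queue: [33, 47, 48, 50, 70, 53, 58, 35, 64, 55, 61]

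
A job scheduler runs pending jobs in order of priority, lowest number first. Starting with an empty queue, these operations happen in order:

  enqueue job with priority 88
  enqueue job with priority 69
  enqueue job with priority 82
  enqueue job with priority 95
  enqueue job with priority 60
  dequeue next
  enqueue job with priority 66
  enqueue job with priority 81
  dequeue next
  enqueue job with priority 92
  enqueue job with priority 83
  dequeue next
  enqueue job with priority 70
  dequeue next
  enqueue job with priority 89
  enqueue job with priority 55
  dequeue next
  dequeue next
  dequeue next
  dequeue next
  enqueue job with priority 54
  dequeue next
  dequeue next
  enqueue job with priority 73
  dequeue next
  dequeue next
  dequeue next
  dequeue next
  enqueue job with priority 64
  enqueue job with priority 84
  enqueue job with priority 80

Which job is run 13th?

92

insert 88 → {88}
insert 69 → {69, 88}
insert 82 → {69, 82, 88}
insert 95 → {69, 82, 88, 95}
insert 60 → {60, 69, 82, 88, 95}
dequeue next → 60; now {69, 82, 88, 95}
insert 66 → {66, 69, 82, 88, 95}
insert 81 → {66, 69, 81, 82, 88, 95}
dequeue next → 66; now {69, 81, 82, 88, 95}
insert 92 → {69, 81, 82, 88, 92, 95}
insert 83 → {69, 81, 82, 83, 88, 92, 95}
dequeue next → 69; now {81, 82, 83, 88, 92, 95}
insert 70 → {70, 81, 82, 83, 88, 92, 95}
dequeue next → 70; now {81, 82, 83, 88, 92, 95}
insert 89 → {81, 82, 83, 88, 89, 92, 95}
insert 55 → {55, 81, 82, 83, 88, 89, 92, 95}
dequeue next → 55; now {81, 82, 83, 88, 89, 92, 95}
dequeue next → 81; now {82, 83, 88, 89, 92, 95}
dequeue next → 82; now {83, 88, 89, 92, 95}
dequeue next → 83; now {88, 89, 92, 95}
insert 54 → {54, 88, 89, 92, 95}
dequeue next → 54; now {88, 89, 92, 95}
dequeue next → 88; now {89, 92, 95}
insert 73 → {73, 89, 92, 95}
dequeue next → 73; now {89, 92, 95}
dequeue next → 89; now {92, 95}
dequeue next → 92; now {95}
dequeue next → 95; now {}
insert 64 → {64}
insert 84 → {64, 84}
insert 80 → {64, 80, 84}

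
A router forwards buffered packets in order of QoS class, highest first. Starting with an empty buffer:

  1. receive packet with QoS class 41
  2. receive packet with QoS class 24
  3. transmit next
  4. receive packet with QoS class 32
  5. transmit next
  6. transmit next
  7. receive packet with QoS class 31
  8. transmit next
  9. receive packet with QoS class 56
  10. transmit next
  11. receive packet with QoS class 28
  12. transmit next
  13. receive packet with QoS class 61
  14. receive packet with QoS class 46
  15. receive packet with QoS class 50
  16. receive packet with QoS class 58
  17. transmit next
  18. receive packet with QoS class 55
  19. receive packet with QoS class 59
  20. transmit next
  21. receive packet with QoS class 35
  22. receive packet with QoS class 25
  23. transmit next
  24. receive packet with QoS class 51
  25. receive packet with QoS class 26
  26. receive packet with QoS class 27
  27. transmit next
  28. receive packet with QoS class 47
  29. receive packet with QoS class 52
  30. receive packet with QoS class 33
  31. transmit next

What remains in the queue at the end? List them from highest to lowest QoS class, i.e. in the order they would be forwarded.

51 → 50 → 47 → 46 → 35 → 33 → 27 → 26 → 25

insert 41 → {41}
insert 24 → {41, 24}
transmit next → 41; now {24}
insert 32 → {32, 24}
transmit next → 32; now {24}
transmit next → 24; now {}
insert 31 → {31}
transmit next → 31; now {}
insert 56 → {56}
transmit next → 56; now {}
insert 28 → {28}
transmit next → 28; now {}
insert 61 → {61}
insert 46 → {61, 46}
insert 50 → {61, 50, 46}
insert 58 → {61, 58, 50, 46}
transmit next → 61; now {58, 50, 46}
insert 55 → {58, 55, 50, 46}
insert 59 → {59, 58, 55, 50, 46}
transmit next → 59; now {58, 55, 50, 46}
insert 35 → {58, 55, 50, 46, 35}
insert 25 → {58, 55, 50, 46, 35, 25}
transmit next → 58; now {55, 50, 46, 35, 25}
insert 51 → {55, 51, 50, 46, 35, 25}
insert 26 → {55, 51, 50, 46, 35, 26, 25}
insert 27 → {55, 51, 50, 46, 35, 27, 26, 25}
transmit next → 55; now {51, 50, 46, 35, 27, 26, 25}
insert 47 → {51, 50, 47, 46, 35, 27, 26, 25}
insert 52 → {52, 51, 50, 47, 46, 35, 27, 26, 25}
insert 33 → {52, 51, 50, 47, 46, 35, 33, 27, 26, 25}
transmit next → 52; now {51, 50, 47, 46, 35, 33, 27, 26, 25}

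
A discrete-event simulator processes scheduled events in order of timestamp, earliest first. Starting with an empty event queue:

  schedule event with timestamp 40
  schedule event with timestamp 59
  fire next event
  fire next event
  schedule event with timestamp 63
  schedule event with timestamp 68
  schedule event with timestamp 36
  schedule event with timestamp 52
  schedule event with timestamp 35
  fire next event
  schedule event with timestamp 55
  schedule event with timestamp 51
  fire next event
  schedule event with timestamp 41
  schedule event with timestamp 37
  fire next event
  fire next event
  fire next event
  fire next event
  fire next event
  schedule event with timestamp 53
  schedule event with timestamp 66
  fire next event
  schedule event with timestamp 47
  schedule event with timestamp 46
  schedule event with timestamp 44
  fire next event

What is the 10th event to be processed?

53

insert 40 → {40}
insert 59 → {40, 59}
fire next event → 40; now {59}
fire next event → 59; now {}
insert 63 → {63}
insert 68 → {63, 68}
insert 36 → {36, 63, 68}
insert 52 → {36, 52, 63, 68}
insert 35 → {35, 36, 52, 63, 68}
fire next event → 35; now {36, 52, 63, 68}
insert 55 → {36, 52, 55, 63, 68}
insert 51 → {36, 51, 52, 55, 63, 68}
fire next event → 36; now {51, 52, 55, 63, 68}
insert 41 → {41, 51, 52, 55, 63, 68}
insert 37 → {37, 41, 51, 52, 55, 63, 68}
fire next event → 37; now {41, 51, 52, 55, 63, 68}
fire next event → 41; now {51, 52, 55, 63, 68}
fire next event → 51; now {52, 55, 63, 68}
fire next event → 52; now {55, 63, 68}
fire next event → 55; now {63, 68}
insert 53 → {53, 63, 68}
insert 66 → {53, 63, 66, 68}
fire next event → 53; now {63, 66, 68}
insert 47 → {47, 63, 66, 68}
insert 46 → {46, 47, 63, 66, 68}
insert 44 → {44, 46, 47, 63, 66, 68}
fire next event → 44; now {46, 47, 63, 66, 68}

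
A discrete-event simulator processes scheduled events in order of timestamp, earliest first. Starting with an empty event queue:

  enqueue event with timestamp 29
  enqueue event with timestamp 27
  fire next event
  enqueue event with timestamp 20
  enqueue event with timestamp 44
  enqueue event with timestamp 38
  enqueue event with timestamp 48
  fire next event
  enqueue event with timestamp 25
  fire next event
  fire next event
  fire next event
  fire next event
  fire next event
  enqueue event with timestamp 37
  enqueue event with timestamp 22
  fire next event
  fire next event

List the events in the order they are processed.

[27, 20, 25, 29, 38, 44, 48, 22, 37]

insert 29 → {29}
insert 27 → {27, 29}
fire next event → 27; now {29}
insert 20 → {20, 29}
insert 44 → {20, 29, 44}
insert 38 → {20, 29, 38, 44}
insert 48 → {20, 29, 38, 44, 48}
fire next event → 20; now {29, 38, 44, 48}
insert 25 → {25, 29, 38, 44, 48}
fire next event → 25; now {29, 38, 44, 48}
fire next event → 29; now {38, 44, 48}
fire next event → 38; now {44, 48}
fire next event → 44; now {48}
fire next event → 48; now {}
insert 37 → {37}
insert 22 → {22, 37}
fire next event → 22; now {37}
fire next event → 37; now {}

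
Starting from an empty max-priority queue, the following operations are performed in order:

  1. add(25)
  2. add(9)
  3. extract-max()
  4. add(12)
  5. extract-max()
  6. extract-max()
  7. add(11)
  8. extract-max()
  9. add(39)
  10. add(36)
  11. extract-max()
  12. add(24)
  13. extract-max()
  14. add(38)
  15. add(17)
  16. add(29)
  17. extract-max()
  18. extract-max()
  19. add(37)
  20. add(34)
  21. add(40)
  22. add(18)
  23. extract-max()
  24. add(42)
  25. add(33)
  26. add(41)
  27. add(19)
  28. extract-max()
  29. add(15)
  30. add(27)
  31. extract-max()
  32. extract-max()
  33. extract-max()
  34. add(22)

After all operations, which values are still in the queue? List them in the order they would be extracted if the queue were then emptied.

33, 27, 24, 22, 19, 18, 17, 15

insert 25 → {25}
insert 9 → {25, 9}
extract-max → 25; now {9}
insert 12 → {12, 9}
extract-max → 12; now {9}
extract-max → 9; now {}
insert 11 → {11}
extract-max → 11; now {}
insert 39 → {39}
insert 36 → {39, 36}
extract-max → 39; now {36}
insert 24 → {36, 24}
extract-max → 36; now {24}
insert 38 → {38, 24}
insert 17 → {38, 24, 17}
insert 29 → {38, 29, 24, 17}
extract-max → 38; now {29, 24, 17}
extract-max → 29; now {24, 17}
insert 37 → {37, 24, 17}
insert 34 → {37, 34, 24, 17}
insert 40 → {40, 37, 34, 24, 17}
insert 18 → {40, 37, 34, 24, 18, 17}
extract-max → 40; now {37, 34, 24, 18, 17}
insert 42 → {42, 37, 34, 24, 18, 17}
insert 33 → {42, 37, 34, 33, 24, 18, 17}
insert 41 → {42, 41, 37, 34, 33, 24, 18, 17}
insert 19 → {42, 41, 37, 34, 33, 24, 19, 18, 17}
extract-max → 42; now {41, 37, 34, 33, 24, 19, 18, 17}
insert 15 → {41, 37, 34, 33, 24, 19, 18, 17, 15}
insert 27 → {41, 37, 34, 33, 27, 24, 19, 18, 17, 15}
extract-max → 41; now {37, 34, 33, 27, 24, 19, 18, 17, 15}
extract-max → 37; now {34, 33, 27, 24, 19, 18, 17, 15}
extract-max → 34; now {33, 27, 24, 19, 18, 17, 15}
insert 22 → {33, 27, 24, 22, 19, 18, 17, 15}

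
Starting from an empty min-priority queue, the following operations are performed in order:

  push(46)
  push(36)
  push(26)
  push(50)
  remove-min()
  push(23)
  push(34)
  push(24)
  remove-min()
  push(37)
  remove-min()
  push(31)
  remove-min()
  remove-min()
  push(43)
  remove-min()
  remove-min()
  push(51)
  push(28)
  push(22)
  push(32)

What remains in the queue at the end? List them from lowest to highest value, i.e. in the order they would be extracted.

insert 46 → {46}
insert 36 → {36, 46}
insert 26 → {26, 36, 46}
insert 50 → {26, 36, 46, 50}
remove-min → 26; now {36, 46, 50}
insert 23 → {23, 36, 46, 50}
insert 34 → {23, 34, 36, 46, 50}
insert 24 → {23, 24, 34, 36, 46, 50}
remove-min → 23; now {24, 34, 36, 46, 50}
insert 37 → {24, 34, 36, 37, 46, 50}
remove-min → 24; now {34, 36, 37, 46, 50}
insert 31 → {31, 34, 36, 37, 46, 50}
remove-min → 31; now {34, 36, 37, 46, 50}
remove-min → 34; now {36, 37, 46, 50}
insert 43 → {36, 37, 43, 46, 50}
remove-min → 36; now {37, 43, 46, 50}
remove-min → 37; now {43, 46, 50}
insert 51 → {43, 46, 50, 51}
insert 28 → {28, 43, 46, 50, 51}
insert 22 → {22, 28, 43, 46, 50, 51}
insert 32 → {22, 28, 32, 43, 46, 50, 51}

[22, 28, 32, 43, 46, 50, 51]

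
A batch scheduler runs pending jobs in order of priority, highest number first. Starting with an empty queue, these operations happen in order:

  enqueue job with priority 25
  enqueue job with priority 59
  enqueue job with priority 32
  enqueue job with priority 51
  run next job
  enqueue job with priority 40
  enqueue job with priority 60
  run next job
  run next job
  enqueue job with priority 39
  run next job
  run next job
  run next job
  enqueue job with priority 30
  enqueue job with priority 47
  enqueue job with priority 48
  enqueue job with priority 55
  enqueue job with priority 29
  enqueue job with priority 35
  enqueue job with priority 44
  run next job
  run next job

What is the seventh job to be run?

55

insert 25 → {25}
insert 59 → {59, 25}
insert 32 → {59, 32, 25}
insert 51 → {59, 51, 32, 25}
run next job → 59; now {51, 32, 25}
insert 40 → {51, 40, 32, 25}
insert 60 → {60, 51, 40, 32, 25}
run next job → 60; now {51, 40, 32, 25}
run next job → 51; now {40, 32, 25}
insert 39 → {40, 39, 32, 25}
run next job → 40; now {39, 32, 25}
run next job → 39; now {32, 25}
run next job → 32; now {25}
insert 30 → {30, 25}
insert 47 → {47, 30, 25}
insert 48 → {48, 47, 30, 25}
insert 55 → {55, 48, 47, 30, 25}
insert 29 → {55, 48, 47, 30, 29, 25}
insert 35 → {55, 48, 47, 35, 30, 29, 25}
insert 44 → {55, 48, 47, 44, 35, 30, 29, 25}
run next job → 55; now {48, 47, 44, 35, 30, 29, 25}
run next job → 48; now {47, 44, 35, 30, 29, 25}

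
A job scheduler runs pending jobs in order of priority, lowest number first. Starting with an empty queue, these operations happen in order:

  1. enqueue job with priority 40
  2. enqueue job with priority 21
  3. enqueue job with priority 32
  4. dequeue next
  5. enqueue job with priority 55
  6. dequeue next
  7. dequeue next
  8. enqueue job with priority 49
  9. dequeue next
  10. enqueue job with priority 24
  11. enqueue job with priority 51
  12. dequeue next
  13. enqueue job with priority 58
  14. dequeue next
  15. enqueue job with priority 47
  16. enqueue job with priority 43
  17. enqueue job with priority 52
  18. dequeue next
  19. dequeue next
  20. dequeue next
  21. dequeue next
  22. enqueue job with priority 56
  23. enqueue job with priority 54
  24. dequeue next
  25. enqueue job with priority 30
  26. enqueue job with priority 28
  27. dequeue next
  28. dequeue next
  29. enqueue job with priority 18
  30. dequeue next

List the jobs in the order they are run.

insert 40 → {40}
insert 21 → {21, 40}
insert 32 → {21, 32, 40}
dequeue next → 21; now {32, 40}
insert 55 → {32, 40, 55}
dequeue next → 32; now {40, 55}
dequeue next → 40; now {55}
insert 49 → {49, 55}
dequeue next → 49; now {55}
insert 24 → {24, 55}
insert 51 → {24, 51, 55}
dequeue next → 24; now {51, 55}
insert 58 → {51, 55, 58}
dequeue next → 51; now {55, 58}
insert 47 → {47, 55, 58}
insert 43 → {43, 47, 55, 58}
insert 52 → {43, 47, 52, 55, 58}
dequeue next → 43; now {47, 52, 55, 58}
dequeue next → 47; now {52, 55, 58}
dequeue next → 52; now {55, 58}
dequeue next → 55; now {58}
insert 56 → {56, 58}
insert 54 → {54, 56, 58}
dequeue next → 54; now {56, 58}
insert 30 → {30, 56, 58}
insert 28 → {28, 30, 56, 58}
dequeue next → 28; now {30, 56, 58}
dequeue next → 30; now {56, 58}
insert 18 → {18, 56, 58}
dequeue next → 18; now {56, 58}

21, 32, 40, 49, 24, 51, 43, 47, 52, 55, 54, 28, 30, 18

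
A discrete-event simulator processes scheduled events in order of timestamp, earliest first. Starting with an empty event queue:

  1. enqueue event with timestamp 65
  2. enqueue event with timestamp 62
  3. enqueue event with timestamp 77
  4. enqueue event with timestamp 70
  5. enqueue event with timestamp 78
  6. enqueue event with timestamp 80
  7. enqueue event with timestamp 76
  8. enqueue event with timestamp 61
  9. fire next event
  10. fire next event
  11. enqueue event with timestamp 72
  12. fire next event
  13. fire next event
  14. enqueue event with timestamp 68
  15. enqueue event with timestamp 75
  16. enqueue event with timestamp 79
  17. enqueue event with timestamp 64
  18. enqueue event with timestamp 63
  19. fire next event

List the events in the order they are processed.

[61, 62, 65, 70, 63]

insert 65 → {65}
insert 62 → {62, 65}
insert 77 → {62, 65, 77}
insert 70 → {62, 65, 70, 77}
insert 78 → {62, 65, 70, 77, 78}
insert 80 → {62, 65, 70, 77, 78, 80}
insert 76 → {62, 65, 70, 76, 77, 78, 80}
insert 61 → {61, 62, 65, 70, 76, 77, 78, 80}
fire next event → 61; now {62, 65, 70, 76, 77, 78, 80}
fire next event → 62; now {65, 70, 76, 77, 78, 80}
insert 72 → {65, 70, 72, 76, 77, 78, 80}
fire next event → 65; now {70, 72, 76, 77, 78, 80}
fire next event → 70; now {72, 76, 77, 78, 80}
insert 68 → {68, 72, 76, 77, 78, 80}
insert 75 → {68, 72, 75, 76, 77, 78, 80}
insert 79 → {68, 72, 75, 76, 77, 78, 79, 80}
insert 64 → {64, 68, 72, 75, 76, 77, 78, 79, 80}
insert 63 → {63, 64, 68, 72, 75, 76, 77, 78, 79, 80}
fire next event → 63; now {64, 68, 72, 75, 76, 77, 78, 79, 80}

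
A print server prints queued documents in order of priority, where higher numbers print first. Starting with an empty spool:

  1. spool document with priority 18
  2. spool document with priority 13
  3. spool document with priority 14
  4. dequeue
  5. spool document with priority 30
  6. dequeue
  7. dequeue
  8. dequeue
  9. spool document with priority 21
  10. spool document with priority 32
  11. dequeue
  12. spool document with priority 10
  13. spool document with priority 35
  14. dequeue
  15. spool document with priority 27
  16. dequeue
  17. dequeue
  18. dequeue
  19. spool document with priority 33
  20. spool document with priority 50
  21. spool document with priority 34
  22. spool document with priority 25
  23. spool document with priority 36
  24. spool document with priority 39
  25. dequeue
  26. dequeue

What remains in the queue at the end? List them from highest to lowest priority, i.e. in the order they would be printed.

[36, 34, 33, 25]

insert 18 → {18}
insert 13 → {18, 13}
insert 14 → {18, 14, 13}
dequeue → 18; now {14, 13}
insert 30 → {30, 14, 13}
dequeue → 30; now {14, 13}
dequeue → 14; now {13}
dequeue → 13; now {}
insert 21 → {21}
insert 32 → {32, 21}
dequeue → 32; now {21}
insert 10 → {21, 10}
insert 35 → {35, 21, 10}
dequeue → 35; now {21, 10}
insert 27 → {27, 21, 10}
dequeue → 27; now {21, 10}
dequeue → 21; now {10}
dequeue → 10; now {}
insert 33 → {33}
insert 50 → {50, 33}
insert 34 → {50, 34, 33}
insert 25 → {50, 34, 33, 25}
insert 36 → {50, 36, 34, 33, 25}
insert 39 → {50, 39, 36, 34, 33, 25}
dequeue → 50; now {39, 36, 34, 33, 25}
dequeue → 39; now {36, 34, 33, 25}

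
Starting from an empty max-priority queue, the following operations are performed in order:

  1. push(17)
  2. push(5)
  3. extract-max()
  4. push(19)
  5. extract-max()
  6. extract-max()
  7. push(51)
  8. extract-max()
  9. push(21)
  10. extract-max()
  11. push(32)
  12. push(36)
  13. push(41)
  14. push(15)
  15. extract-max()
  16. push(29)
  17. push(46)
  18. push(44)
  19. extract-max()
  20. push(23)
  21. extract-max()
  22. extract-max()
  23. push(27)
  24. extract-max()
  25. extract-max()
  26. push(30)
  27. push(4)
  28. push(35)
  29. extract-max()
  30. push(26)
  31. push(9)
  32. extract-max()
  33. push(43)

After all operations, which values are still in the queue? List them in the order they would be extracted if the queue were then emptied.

43 → 27 → 26 → 23 → 15 → 9 → 4

insert 17 → {17}
insert 5 → {17, 5}
extract-max → 17; now {5}
insert 19 → {19, 5}
extract-max → 19; now {5}
extract-max → 5; now {}
insert 51 → {51}
extract-max → 51; now {}
insert 21 → {21}
extract-max → 21; now {}
insert 32 → {32}
insert 36 → {36, 32}
insert 41 → {41, 36, 32}
insert 15 → {41, 36, 32, 15}
extract-max → 41; now {36, 32, 15}
insert 29 → {36, 32, 29, 15}
insert 46 → {46, 36, 32, 29, 15}
insert 44 → {46, 44, 36, 32, 29, 15}
extract-max → 46; now {44, 36, 32, 29, 15}
insert 23 → {44, 36, 32, 29, 23, 15}
extract-max → 44; now {36, 32, 29, 23, 15}
extract-max → 36; now {32, 29, 23, 15}
insert 27 → {32, 29, 27, 23, 15}
extract-max → 32; now {29, 27, 23, 15}
extract-max → 29; now {27, 23, 15}
insert 30 → {30, 27, 23, 15}
insert 4 → {30, 27, 23, 15, 4}
insert 35 → {35, 30, 27, 23, 15, 4}
extract-max → 35; now {30, 27, 23, 15, 4}
insert 26 → {30, 27, 26, 23, 15, 4}
insert 9 → {30, 27, 26, 23, 15, 9, 4}
extract-max → 30; now {27, 26, 23, 15, 9, 4}
insert 43 → {43, 27, 26, 23, 15, 9, 4}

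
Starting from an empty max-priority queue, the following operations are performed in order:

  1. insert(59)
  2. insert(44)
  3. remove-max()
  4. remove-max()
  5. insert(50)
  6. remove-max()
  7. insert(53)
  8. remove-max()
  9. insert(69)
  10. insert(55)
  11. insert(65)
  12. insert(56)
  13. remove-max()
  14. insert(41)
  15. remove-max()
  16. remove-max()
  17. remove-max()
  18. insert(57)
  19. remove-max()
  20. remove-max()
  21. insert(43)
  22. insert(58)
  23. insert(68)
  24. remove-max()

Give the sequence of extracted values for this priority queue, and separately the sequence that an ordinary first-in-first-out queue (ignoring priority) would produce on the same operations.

insert 59 → {59}
insert 44 → {59, 44}
remove-max → 59; now {44}
remove-max → 44; now {}
insert 50 → {50}
remove-max → 50; now {}
insert 53 → {53}
remove-max → 53; now {}
insert 69 → {69}
insert 55 → {69, 55}
insert 65 → {69, 65, 55}
insert 56 → {69, 65, 56, 55}
remove-max → 69; now {65, 56, 55}
insert 41 → {65, 56, 55, 41}
remove-max → 65; now {56, 55, 41}
remove-max → 56; now {55, 41}
remove-max → 55; now {41}
insert 57 → {57, 41}
remove-max → 57; now {41}
remove-max → 41; now {}
insert 43 → {43}
insert 58 → {58, 43}
insert 68 → {68, 58, 43}
remove-max → 68; now {58, 43}

priority queue: 59 → 44 → 50 → 53 → 69 → 65 → 56 → 55 → 57 → 41 → 68; FIFO queue: 59, 44, 50, 53, 69, 55, 65, 56, 41, 57, 43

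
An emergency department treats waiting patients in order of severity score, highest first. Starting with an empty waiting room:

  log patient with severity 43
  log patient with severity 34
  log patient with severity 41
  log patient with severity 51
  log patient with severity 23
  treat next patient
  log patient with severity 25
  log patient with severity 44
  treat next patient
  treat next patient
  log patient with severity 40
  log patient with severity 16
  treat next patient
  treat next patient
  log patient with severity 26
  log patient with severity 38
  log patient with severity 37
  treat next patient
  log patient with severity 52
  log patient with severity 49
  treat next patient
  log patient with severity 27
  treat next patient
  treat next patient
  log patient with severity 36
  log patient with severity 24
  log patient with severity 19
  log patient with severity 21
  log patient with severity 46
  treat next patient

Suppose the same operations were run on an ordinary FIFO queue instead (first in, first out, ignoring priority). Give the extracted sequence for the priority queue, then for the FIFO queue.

insert 43 → {43}
insert 34 → {43, 34}
insert 41 → {43, 41, 34}
insert 51 → {51, 43, 41, 34}
insert 23 → {51, 43, 41, 34, 23}
treat next patient → 51; now {43, 41, 34, 23}
insert 25 → {43, 41, 34, 25, 23}
insert 44 → {44, 43, 41, 34, 25, 23}
treat next patient → 44; now {43, 41, 34, 25, 23}
treat next patient → 43; now {41, 34, 25, 23}
insert 40 → {41, 40, 34, 25, 23}
insert 16 → {41, 40, 34, 25, 23, 16}
treat next patient → 41; now {40, 34, 25, 23, 16}
treat next patient → 40; now {34, 25, 23, 16}
insert 26 → {34, 26, 25, 23, 16}
insert 38 → {38, 34, 26, 25, 23, 16}
insert 37 → {38, 37, 34, 26, 25, 23, 16}
treat next patient → 38; now {37, 34, 26, 25, 23, 16}
insert 52 → {52, 37, 34, 26, 25, 23, 16}
insert 49 → {52, 49, 37, 34, 26, 25, 23, 16}
treat next patient → 52; now {49, 37, 34, 26, 25, 23, 16}
insert 27 → {49, 37, 34, 27, 26, 25, 23, 16}
treat next patient → 49; now {37, 34, 27, 26, 25, 23, 16}
treat next patient → 37; now {34, 27, 26, 25, 23, 16}
insert 36 → {36, 34, 27, 26, 25, 23, 16}
insert 24 → {36, 34, 27, 26, 25, 24, 23, 16}
insert 19 → {36, 34, 27, 26, 25, 24, 23, 19, 16}
insert 21 → {36, 34, 27, 26, 25, 24, 23, 21, 19, 16}
insert 46 → {46, 36, 34, 27, 26, 25, 24, 23, 21, 19, 16}
treat next patient → 46; now {36, 34, 27, 26, 25, 24, 23, 21, 19, 16}

priority queue: [51, 44, 43, 41, 40, 38, 52, 49, 37, 46]; FIFO queue: [43, 34, 41, 51, 23, 25, 44, 40, 16, 26]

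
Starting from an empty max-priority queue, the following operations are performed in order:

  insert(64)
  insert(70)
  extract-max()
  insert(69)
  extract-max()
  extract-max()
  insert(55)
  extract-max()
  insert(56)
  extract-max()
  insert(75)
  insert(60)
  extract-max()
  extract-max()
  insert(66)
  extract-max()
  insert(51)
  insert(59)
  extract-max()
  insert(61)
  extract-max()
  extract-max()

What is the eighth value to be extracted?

66

insert 64 → {64}
insert 70 → {70, 64}
extract-max → 70; now {64}
insert 69 → {69, 64}
extract-max → 69; now {64}
extract-max → 64; now {}
insert 55 → {55}
extract-max → 55; now {}
insert 56 → {56}
extract-max → 56; now {}
insert 75 → {75}
insert 60 → {75, 60}
extract-max → 75; now {60}
extract-max → 60; now {}
insert 66 → {66}
extract-max → 66; now {}
insert 51 → {51}
insert 59 → {59, 51}
extract-max → 59; now {51}
insert 61 → {61, 51}
extract-max → 61; now {51}
extract-max → 51; now {}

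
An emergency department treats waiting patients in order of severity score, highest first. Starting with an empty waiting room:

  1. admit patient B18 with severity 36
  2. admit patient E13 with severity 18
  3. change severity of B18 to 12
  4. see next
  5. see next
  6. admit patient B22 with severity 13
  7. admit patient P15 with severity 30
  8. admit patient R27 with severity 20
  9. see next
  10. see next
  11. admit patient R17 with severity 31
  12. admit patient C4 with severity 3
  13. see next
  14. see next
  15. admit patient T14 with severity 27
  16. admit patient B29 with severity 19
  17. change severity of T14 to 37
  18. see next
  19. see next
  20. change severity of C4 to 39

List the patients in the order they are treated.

E13 → B18 → P15 → R27 → R17 → B22 → T14 → B29

add B18 (severity 36) → {B18:36}
add E13 (severity 18) → {B18:36, E13:18}
update B18 to severity 12 → {E13:18, B18:12}
see next → E13; now {B18:12}
see next → B18; now {}
add B22 (severity 13) → {B22:13}
add P15 (severity 30) → {P15:30, B22:13}
add R27 (severity 20) → {P15:30, R27:20, B22:13}
see next → P15; now {R27:20, B22:13}
see next → R27; now {B22:13}
add R17 (severity 31) → {R17:31, B22:13}
add C4 (severity 3) → {R17:31, B22:13, C4:3}
see next → R17; now {B22:13, C4:3}
see next → B22; now {C4:3}
add T14 (severity 27) → {T14:27, C4:3}
add B29 (severity 19) → {T14:27, B29:19, C4:3}
update T14 to severity 37 → {T14:37, B29:19, C4:3}
see next → T14; now {B29:19, C4:3}
see next → B29; now {C4:3}
update C4 to severity 39 → {C4:39}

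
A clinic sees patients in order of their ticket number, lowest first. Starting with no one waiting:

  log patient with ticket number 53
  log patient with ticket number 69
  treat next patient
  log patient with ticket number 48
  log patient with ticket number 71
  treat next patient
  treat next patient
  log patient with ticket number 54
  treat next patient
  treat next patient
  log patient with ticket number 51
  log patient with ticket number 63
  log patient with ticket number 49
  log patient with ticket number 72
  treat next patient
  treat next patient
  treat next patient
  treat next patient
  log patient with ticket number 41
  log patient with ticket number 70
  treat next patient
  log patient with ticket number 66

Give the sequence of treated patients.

[53, 48, 69, 54, 71, 49, 51, 63, 72, 41]

insert 53 → {53}
insert 69 → {53, 69}
treat next patient → 53; now {69}
insert 48 → {48, 69}
insert 71 → {48, 69, 71}
treat next patient → 48; now {69, 71}
treat next patient → 69; now {71}
insert 54 → {54, 71}
treat next patient → 54; now {71}
treat next patient → 71; now {}
insert 51 → {51}
insert 63 → {51, 63}
insert 49 → {49, 51, 63}
insert 72 → {49, 51, 63, 72}
treat next patient → 49; now {51, 63, 72}
treat next patient → 51; now {63, 72}
treat next patient → 63; now {72}
treat next patient → 72; now {}
insert 41 → {41}
insert 70 → {41, 70}
treat next patient → 41; now {70}
insert 66 → {66, 70}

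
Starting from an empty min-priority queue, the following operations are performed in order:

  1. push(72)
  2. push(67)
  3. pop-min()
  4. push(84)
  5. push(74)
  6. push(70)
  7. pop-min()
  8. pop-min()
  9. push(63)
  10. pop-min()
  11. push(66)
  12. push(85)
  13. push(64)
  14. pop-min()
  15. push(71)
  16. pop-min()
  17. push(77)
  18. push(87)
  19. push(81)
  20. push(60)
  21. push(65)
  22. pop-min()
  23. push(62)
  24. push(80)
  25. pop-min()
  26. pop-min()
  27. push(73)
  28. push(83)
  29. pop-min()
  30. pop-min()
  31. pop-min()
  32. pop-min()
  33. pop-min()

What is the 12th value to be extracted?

insert 72 → {72}
insert 67 → {67, 72}
pop-min → 67; now {72}
insert 84 → {72, 84}
insert 74 → {72, 74, 84}
insert 70 → {70, 72, 74, 84}
pop-min → 70; now {72, 74, 84}
pop-min → 72; now {74, 84}
insert 63 → {63, 74, 84}
pop-min → 63; now {74, 84}
insert 66 → {66, 74, 84}
insert 85 → {66, 74, 84, 85}
insert 64 → {64, 66, 74, 84, 85}
pop-min → 64; now {66, 74, 84, 85}
insert 71 → {66, 71, 74, 84, 85}
pop-min → 66; now {71, 74, 84, 85}
insert 77 → {71, 74, 77, 84, 85}
insert 87 → {71, 74, 77, 84, 85, 87}
insert 81 → {71, 74, 77, 81, 84, 85, 87}
insert 60 → {60, 71, 74, 77, 81, 84, 85, 87}
insert 65 → {60, 65, 71, 74, 77, 81, 84, 85, 87}
pop-min → 60; now {65, 71, 74, 77, 81, 84, 85, 87}
insert 62 → {62, 65, 71, 74, 77, 81, 84, 85, 87}
insert 80 → {62, 65, 71, 74, 77, 80, 81, 84, 85, 87}
pop-min → 62; now {65, 71, 74, 77, 80, 81, 84, 85, 87}
pop-min → 65; now {71, 74, 77, 80, 81, 84, 85, 87}
insert 73 → {71, 73, 74, 77, 80, 81, 84, 85, 87}
insert 83 → {71, 73, 74, 77, 80, 81, 83, 84, 85, 87}
pop-min → 71; now {73, 74, 77, 80, 81, 83, 84, 85, 87}
pop-min → 73; now {74, 77, 80, 81, 83, 84, 85, 87}
pop-min → 74; now {77, 80, 81, 83, 84, 85, 87}
pop-min → 77; now {80, 81, 83, 84, 85, 87}
pop-min → 80; now {81, 83, 84, 85, 87}

74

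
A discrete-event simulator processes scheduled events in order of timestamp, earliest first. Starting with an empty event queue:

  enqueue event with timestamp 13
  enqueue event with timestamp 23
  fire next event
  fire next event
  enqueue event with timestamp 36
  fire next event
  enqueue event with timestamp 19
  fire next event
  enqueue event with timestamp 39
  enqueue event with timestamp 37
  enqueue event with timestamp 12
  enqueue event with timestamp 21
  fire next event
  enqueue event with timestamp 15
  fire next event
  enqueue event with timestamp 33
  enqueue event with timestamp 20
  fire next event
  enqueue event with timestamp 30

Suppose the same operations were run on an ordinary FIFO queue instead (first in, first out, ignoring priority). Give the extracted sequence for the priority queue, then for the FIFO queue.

priority queue: 13, 23, 36, 19, 12, 15, 20; FIFO queue: 13, 23, 36, 19, 39, 37, 12

insert 13 → {13}
insert 23 → {13, 23}
fire next event → 13; now {23}
fire next event → 23; now {}
insert 36 → {36}
fire next event → 36; now {}
insert 19 → {19}
fire next event → 19; now {}
insert 39 → {39}
insert 37 → {37, 39}
insert 12 → {12, 37, 39}
insert 21 → {12, 21, 37, 39}
fire next event → 12; now {21, 37, 39}
insert 15 → {15, 21, 37, 39}
fire next event → 15; now {21, 37, 39}
insert 33 → {21, 33, 37, 39}
insert 20 → {20, 21, 33, 37, 39}
fire next event → 20; now {21, 33, 37, 39}
insert 30 → {21, 30, 33, 37, 39}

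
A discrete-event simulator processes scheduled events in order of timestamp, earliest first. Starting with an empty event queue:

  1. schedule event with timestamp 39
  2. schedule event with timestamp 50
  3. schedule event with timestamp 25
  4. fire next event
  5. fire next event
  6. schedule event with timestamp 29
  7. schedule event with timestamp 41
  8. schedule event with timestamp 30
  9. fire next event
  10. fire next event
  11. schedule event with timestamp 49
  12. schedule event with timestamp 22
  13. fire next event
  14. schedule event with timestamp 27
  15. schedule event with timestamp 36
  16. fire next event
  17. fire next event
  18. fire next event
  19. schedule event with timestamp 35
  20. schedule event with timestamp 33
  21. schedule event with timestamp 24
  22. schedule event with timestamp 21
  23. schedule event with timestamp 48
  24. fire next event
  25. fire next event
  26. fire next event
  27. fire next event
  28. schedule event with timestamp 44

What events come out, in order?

25, 39, 29, 30, 22, 27, 36, 41, 21, 24, 33, 35

insert 39 → {39}
insert 50 → {39, 50}
insert 25 → {25, 39, 50}
fire next event → 25; now {39, 50}
fire next event → 39; now {50}
insert 29 → {29, 50}
insert 41 → {29, 41, 50}
insert 30 → {29, 30, 41, 50}
fire next event → 29; now {30, 41, 50}
fire next event → 30; now {41, 50}
insert 49 → {41, 49, 50}
insert 22 → {22, 41, 49, 50}
fire next event → 22; now {41, 49, 50}
insert 27 → {27, 41, 49, 50}
insert 36 → {27, 36, 41, 49, 50}
fire next event → 27; now {36, 41, 49, 50}
fire next event → 36; now {41, 49, 50}
fire next event → 41; now {49, 50}
insert 35 → {35, 49, 50}
insert 33 → {33, 35, 49, 50}
insert 24 → {24, 33, 35, 49, 50}
insert 21 → {21, 24, 33, 35, 49, 50}
insert 48 → {21, 24, 33, 35, 48, 49, 50}
fire next event → 21; now {24, 33, 35, 48, 49, 50}
fire next event → 24; now {33, 35, 48, 49, 50}
fire next event → 33; now {35, 48, 49, 50}
fire next event → 35; now {48, 49, 50}
insert 44 → {44, 48, 49, 50}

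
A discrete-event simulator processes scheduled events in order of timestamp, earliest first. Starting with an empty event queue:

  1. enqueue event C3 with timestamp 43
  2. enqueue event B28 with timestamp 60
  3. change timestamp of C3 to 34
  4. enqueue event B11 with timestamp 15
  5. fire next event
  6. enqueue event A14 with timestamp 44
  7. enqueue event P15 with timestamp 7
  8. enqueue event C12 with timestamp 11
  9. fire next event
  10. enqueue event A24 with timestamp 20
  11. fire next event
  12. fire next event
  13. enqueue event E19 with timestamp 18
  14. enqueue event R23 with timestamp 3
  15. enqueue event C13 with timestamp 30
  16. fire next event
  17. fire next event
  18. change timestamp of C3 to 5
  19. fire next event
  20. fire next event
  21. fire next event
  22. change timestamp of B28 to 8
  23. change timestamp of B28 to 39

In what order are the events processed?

add C3 (timestamp 43) → {C3:43}
add B28 (timestamp 60) → {C3:43, B28:60}
update C3 to timestamp 34 → {C3:34, B28:60}
add B11 (timestamp 15) → {B11:15, C3:34, B28:60}
fire next event → B11; now {C3:34, B28:60}
add A14 (timestamp 44) → {C3:34, A14:44, B28:60}
add P15 (timestamp 7) → {P15:7, C3:34, A14:44, B28:60}
add C12 (timestamp 11) → {P15:7, C12:11, C3:34, A14:44, B28:60}
fire next event → P15; now {C12:11, C3:34, A14:44, B28:60}
add A24 (timestamp 20) → {C12:11, A24:20, C3:34, A14:44, B28:60}
fire next event → C12; now {A24:20, C3:34, A14:44, B28:60}
fire next event → A24; now {C3:34, A14:44, B28:60}
add E19 (timestamp 18) → {E19:18, C3:34, A14:44, B28:60}
add R23 (timestamp 3) → {R23:3, E19:18, C3:34, A14:44, B28:60}
add C13 (timestamp 30) → {R23:3, E19:18, C13:30, C3:34, A14:44, B28:60}
fire next event → R23; now {E19:18, C13:30, C3:34, A14:44, B28:60}
fire next event → E19; now {C13:30, C3:34, A14:44, B28:60}
update C3 to timestamp 5 → {C3:5, C13:30, A14:44, B28:60}
fire next event → C3; now {C13:30, A14:44, B28:60}
fire next event → C13; now {A14:44, B28:60}
fire next event → A14; now {B28:60}
update B28 to timestamp 8 → {B28:8}
update B28 to timestamp 39 → {B28:39}

B11 → P15 → C12 → A24 → R23 → E19 → C3 → C13 → A14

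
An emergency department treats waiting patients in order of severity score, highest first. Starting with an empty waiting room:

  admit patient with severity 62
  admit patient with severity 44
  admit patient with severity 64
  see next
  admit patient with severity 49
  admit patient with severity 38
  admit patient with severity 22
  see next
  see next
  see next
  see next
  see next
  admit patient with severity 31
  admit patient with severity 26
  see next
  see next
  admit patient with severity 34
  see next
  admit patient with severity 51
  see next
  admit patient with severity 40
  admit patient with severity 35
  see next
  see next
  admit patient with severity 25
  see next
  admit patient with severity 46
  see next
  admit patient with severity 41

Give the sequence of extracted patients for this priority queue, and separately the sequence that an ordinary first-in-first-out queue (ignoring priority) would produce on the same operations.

insert 62 → {62}
insert 44 → {62, 44}
insert 64 → {64, 62, 44}
see next → 64; now {62, 44}
insert 49 → {62, 49, 44}
insert 38 → {62, 49, 44, 38}
insert 22 → {62, 49, 44, 38, 22}
see next → 62; now {49, 44, 38, 22}
see next → 49; now {44, 38, 22}
see next → 44; now {38, 22}
see next → 38; now {22}
see next → 22; now {}
insert 31 → {31}
insert 26 → {31, 26}
see next → 31; now {26}
see next → 26; now {}
insert 34 → {34}
see next → 34; now {}
insert 51 → {51}
see next → 51; now {}
insert 40 → {40}
insert 35 → {40, 35}
see next → 40; now {35}
see next → 35; now {}
insert 25 → {25}
see next → 25; now {}
insert 46 → {46}
see next → 46; now {}
insert 41 → {41}

priority queue: 64, 62, 49, 44, 38, 22, 31, 26, 34, 51, 40, 35, 25, 46; FIFO queue: 62 → 44 → 64 → 49 → 38 → 22 → 31 → 26 → 34 → 51 → 40 → 35 → 25 → 46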